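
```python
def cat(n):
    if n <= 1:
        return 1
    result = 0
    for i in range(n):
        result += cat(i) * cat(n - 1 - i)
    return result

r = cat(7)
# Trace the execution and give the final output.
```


cat(7)
= sum of cat(i) * cat(7-1-i) for i in 0..6
First compute sub-values bottom-up:
  cat(0) = 1, cat(1) = 1
  cat(2) = 1*1 + 1*1 = 2
  cat(3) = 1*2 + 1*1 + 2*1 = 5
  cat(4) = 1*5 + 1*2 + 2*1 + 5*1 = 14
  cat(5) = 1*14 + 1*5 + 2*2 + 5*1 + 14*1 = 42
  cat(6) = 1*42 + 1*14 + 2*5 + 5*2 + 14*1 + 42*1 = 132
Now cat(7):
  cat(0)*cat(6) = 1*132 = 132
  cat(1)*cat(5) = 1*42 = 42
  cat(2)*cat(4) = 2*14 = 28
  cat(3)*cat(3) = 5*5 = 25
  cat(4)*cat(2) = 14*2 = 28
  cat(5)*cat(1) = 42*1 = 42
  cat(6)*cat(0) = 132*1 = 132
= 132 + 42 + 28 + 25 + 28 + 42 + 132
= 429


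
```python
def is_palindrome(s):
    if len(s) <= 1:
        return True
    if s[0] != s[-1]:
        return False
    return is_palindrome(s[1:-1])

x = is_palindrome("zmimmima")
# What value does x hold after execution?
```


is_palindrome("zmimmima")
"zmimmima": s[0]='z' != s[-1]='a' -> False
= False


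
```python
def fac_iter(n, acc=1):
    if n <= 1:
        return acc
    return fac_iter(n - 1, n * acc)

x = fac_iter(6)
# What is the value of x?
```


fac_iter(6, 1)
= fac_iter(5, 6 * 1) = fac_iter(5, 6)
= fac_iter(4, 5 * 6) = fac_iter(4, 30)
= fac_iter(3, 4 * 30) = fac_iter(3, 120)
= fac_iter(2, 3 * 120) = fac_iter(2, 360)
= fac_iter(1, 2 * 360) = fac_iter(1, 720)
n <= 1, return acc = 720


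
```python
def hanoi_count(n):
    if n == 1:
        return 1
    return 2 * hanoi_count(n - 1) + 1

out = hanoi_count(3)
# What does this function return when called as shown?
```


hanoi_count(3)
= 2 * hanoi_count(2) + 1
= 2 * (2 * hanoi_count(1) + 1) + 1
Now compute bottom-up:
hanoi_count(1) = 1
hanoi_count(2) = 2 * 1 + 1 = 3
hanoi_count(3) = 2 * 3 + 1 = 7
= 7


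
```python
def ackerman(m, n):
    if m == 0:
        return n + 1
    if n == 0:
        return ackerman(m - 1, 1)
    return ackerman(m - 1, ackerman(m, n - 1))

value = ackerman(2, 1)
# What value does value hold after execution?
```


ackerman(2, 1)
= ackerman(1, ackerman(2, 0))
First compute ackerman(2, 0) = 3
= ackerman(1, 3)
= 5


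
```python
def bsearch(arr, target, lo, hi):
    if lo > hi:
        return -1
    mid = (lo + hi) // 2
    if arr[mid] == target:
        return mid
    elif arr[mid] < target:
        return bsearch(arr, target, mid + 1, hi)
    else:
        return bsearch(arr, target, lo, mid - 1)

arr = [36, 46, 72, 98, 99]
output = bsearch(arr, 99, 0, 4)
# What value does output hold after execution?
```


bsearch(arr, 99, 0, 4)
lo=0, hi=4, mid=2, arr[mid]=72
72 < 99, search right half
lo=3, hi=4, mid=3, arr[mid]=98
98 < 99, search right half
lo=4, hi=4, mid=4, arr[mid]=99
arr[4] == 99, found at index 4
= 4


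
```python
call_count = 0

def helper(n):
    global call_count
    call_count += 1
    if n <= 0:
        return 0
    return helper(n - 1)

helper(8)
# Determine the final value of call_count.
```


helper(8) calls helper(7) calls ... calls helper(0)
Total calls: 8 + 1 (for base case) = 9


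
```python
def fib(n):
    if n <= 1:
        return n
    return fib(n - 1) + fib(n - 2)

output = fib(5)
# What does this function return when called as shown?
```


fib(5)
= fib(4) + fib(3)
= (fib(3) + fib(2)) + fib(3)
Computing bottom-up: fib(0)=0, fib(1)=1, fib(2)=1, fib(3)=2, fib(4)=3, fib(5)=5
= 5


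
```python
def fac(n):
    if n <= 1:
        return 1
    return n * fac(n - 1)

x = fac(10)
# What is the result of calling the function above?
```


fac(10)
= 10 * fac(9)
= 10 * 9 * fac(8)
= 10 * 9 * 8 * fac(7)
= 10 * 9 * 8 * 7 * fac(6)
= 10 * 9 * 8 * 7 * 6 * fac(5)
= 10 * 9 * 8 * 7 * 6 * 5 * fac(4)
= 10 * 9 * 8 * 7 * 6 * 5 * 4 * fac(3)
= 10 * 9 * 8 * 7 * 6 * 5 * 4 * 3 * fac(2)
= 10 * 9 * 8 * 7 * 6 * 5 * 4 * 3 * 2 * fac(1)
= 10 * 9 * 8 * 7 * 6 * 5 * 4 * 3 * 2 * 1
= 3628800


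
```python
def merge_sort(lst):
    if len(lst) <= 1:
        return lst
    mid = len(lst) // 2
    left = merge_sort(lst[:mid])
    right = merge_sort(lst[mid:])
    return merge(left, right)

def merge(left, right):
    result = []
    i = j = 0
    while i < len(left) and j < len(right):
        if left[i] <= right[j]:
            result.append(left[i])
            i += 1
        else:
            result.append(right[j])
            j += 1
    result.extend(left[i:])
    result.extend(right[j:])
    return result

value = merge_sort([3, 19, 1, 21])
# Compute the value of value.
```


merge_sort([3, 19, 1, 21])
Split into [3, 19] and [1, 21]
Left sorted: [3, 19]
Right sorted: [1, 21]
Merge [3, 19] and [1, 21]
= [1, 3, 19, 21]


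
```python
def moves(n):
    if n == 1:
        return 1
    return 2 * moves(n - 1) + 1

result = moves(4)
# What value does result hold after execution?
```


moves(4)
= 2 * moves(3) + 1
= 2 * (2 * moves(2) + 1) + 1
= 2 * (2 * (2 * moves(1) + 1) + 1) + 1
Now compute bottom-up:
moves(1) = 1
moves(2) = 2 * 1 + 1 = 3
moves(3) = 2 * 3 + 1 = 7
moves(4) = 2 * 7 + 1 = 15
= 15


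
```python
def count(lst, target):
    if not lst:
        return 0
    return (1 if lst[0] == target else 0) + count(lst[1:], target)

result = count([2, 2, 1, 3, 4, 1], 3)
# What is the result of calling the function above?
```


count([2, 2, 1, 3, 4, 1], 3)
lst[0]=2 != 3: 0 + count([2, 1, 3, 4, 1], 3)
lst[0]=2 != 3: 0 + count([1, 3, 4, 1], 3)
lst[0]=1 != 3: 0 + count([3, 4, 1], 3)
lst[0]=3 == 3: 1 + count([4, 1], 3)
lst[0]=4 != 3: 0 + count([1], 3)
lst[0]=1 != 3: 0 + count([], 3)
= 1


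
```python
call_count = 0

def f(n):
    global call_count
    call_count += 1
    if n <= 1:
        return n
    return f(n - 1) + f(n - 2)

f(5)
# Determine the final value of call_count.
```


f(5) calls f(4) and f(3); each non-base call branches into two more.
Let C(k) = total number of calls made by f(k), including the call to f(k) itself.
Base cases: C(0) = 1, C(1) = 1
Recurrence: C(k) = 1 + C(k-1) + C(k-2)
  C(2) = 1 + C(1) + C(0) = 1 + 1 + 1 = 3
  C(3) = 1 + C(2) + C(1) = 1 + 3 + 1 = 5
  C(4) = 1 + C(3) + C(2) = 1 + 5 + 3 = 9
  C(5) = 1 + C(4) + C(3) = 1 + 9 + 5 = 15
Total calls = C(5) = 15


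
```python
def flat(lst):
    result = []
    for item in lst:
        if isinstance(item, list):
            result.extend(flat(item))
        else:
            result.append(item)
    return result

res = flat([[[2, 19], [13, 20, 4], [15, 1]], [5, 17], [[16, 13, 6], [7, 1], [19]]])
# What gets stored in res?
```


flat([[[2, 19], [13, 20, 4], [15, 1]], [5, 17], [[16, 13, 6], [7, 1], [19]]])
Processing each element:
  [[2, 19], [13, 20, 4], [15, 1]] is a list -> flat recursively -> [2, 19, 13, 20, 4, 15, 1]
  [5, 17] is a list -> flat recursively -> [5, 17]
  [[16, 13, 6], [7, 1], [19]] is a list -> flat recursively -> [16, 13, 6, 7, 1, 19]
= [2, 19, 13, 20, 4, 15, 1, 5, 17, 16, 13, 6, 7, 1, 19]


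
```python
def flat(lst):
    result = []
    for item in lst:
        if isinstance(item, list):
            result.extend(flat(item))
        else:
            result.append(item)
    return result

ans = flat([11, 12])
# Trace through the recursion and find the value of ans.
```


flat([11, 12])
Processing each element:
  11 is not a list -> append 11
  12 is not a list -> append 12
= [11, 12]


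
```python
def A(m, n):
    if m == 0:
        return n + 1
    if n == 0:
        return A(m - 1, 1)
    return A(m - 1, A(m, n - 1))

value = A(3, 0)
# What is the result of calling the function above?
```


A(3, 0)
n == 0: return A(2, 1)
= A(2, 1) = 5
= 5


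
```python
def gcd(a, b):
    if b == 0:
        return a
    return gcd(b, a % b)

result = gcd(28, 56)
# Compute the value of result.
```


gcd(28, 56)
= gcd(56, 28 % 56) = gcd(56, 28)
= gcd(28, 56 % 28) = gcd(28, 0)
b == 0, return a = 28


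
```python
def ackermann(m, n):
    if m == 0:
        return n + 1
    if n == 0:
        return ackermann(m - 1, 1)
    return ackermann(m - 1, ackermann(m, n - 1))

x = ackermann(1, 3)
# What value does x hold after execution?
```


ackermann(1, 3)
= ackermann(0, ackermann(1, 2))
First compute ackermann(1, 2) = 4
= ackermann(0, 4)
= 5


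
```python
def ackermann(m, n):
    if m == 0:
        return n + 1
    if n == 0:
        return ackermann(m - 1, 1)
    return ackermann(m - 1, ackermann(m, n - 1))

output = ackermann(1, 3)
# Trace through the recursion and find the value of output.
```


ackermann(1, 3)
= ackermann(0, ackermann(1, 2))
First compute ackermann(1, 2) = 4
= ackermann(0, 4)
= 5


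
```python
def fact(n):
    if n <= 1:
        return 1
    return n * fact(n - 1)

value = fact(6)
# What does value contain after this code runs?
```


fact(6)
= 6 * fact(5)
= 6 * 5 * fact(4)
= 6 * 5 * 4 * fact(3)
= 6 * 5 * 4 * 3 * fact(2)
= 6 * 5 * 4 * 3 * 2 * fact(1)
= 6 * 5 * 4 * 3 * 2 * 1
= 720


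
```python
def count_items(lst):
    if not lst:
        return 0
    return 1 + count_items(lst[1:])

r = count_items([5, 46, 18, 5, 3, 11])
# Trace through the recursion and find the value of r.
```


count_items([5, 46, 18, 5, 3, 11])
= 1 + count_items([46, 18, 5, 3, 11])
= 1 + 1 + count_items([18, 5, 3, 11])
= 1 + 1 + 1 + count_items([5, 3, 11])
= 1 + 1 + 1 + 1 + count_items([3, 11])
= 1 + 1 + 1 + 1 + 1 + count_items([11])
= 1 + 1 + 1 + 1 + 1 + 1 + count_items([])
= 1 + 1 + 1 + 1 + 1 + 1 + 0
= 6


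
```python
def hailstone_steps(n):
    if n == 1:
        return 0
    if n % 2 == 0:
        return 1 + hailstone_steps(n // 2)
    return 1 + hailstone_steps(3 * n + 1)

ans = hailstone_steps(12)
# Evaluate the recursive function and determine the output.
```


hailstone_steps(12)
12 is even -> hailstone_steps(6)
6 is even -> hailstone_steps(3)
3 is odd -> 3*3+1 = 10 -> hailstone_steps(10)
10 is even -> hailstone_steps(5)
5 is odd -> 3*5+1 = 16 -> hailstone_steps(16)
16 is even -> hailstone_steps(8)
8 is even -> hailstone_steps(4)
4 is even -> hailstone_steps(2)
2 is even -> hailstone_steps(1)
Reached 1 after 9 steps
= 9


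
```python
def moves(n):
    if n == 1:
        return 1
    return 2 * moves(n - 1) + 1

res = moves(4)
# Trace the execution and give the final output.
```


moves(4)
= 2 * moves(3) + 1
= 2 * (2 * moves(2) + 1) + 1
= 2 * (2 * (2 * moves(1) + 1) + 1) + 1
Now compute bottom-up:
moves(1) = 1
moves(2) = 2 * 1 + 1 = 3
moves(3) = 2 * 3 + 1 = 7
moves(4) = 2 * 7 + 1 = 15
= 15


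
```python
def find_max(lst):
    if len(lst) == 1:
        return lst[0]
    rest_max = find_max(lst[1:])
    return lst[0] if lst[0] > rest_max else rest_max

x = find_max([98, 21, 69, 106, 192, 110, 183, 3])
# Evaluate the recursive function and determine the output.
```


find_max([98, 21, 69, 106, 192, 110, 183, 3])
= compare 98 with find_max([21, 69, 106, 192, 110, 183, 3])
= compare 21 with find_max([69, 106, 192, 110, 183, 3])
= compare 69 with find_max([106, 192, 110, 183, 3])
= compare 106 with find_max([192, 110, 183, 3])
= compare 192 with find_max([110, 183, 3])
= compare 110 with find_max([183, 3])
= compare 183 with find_max([3])
Base: find_max([3]) = 3
compare 183 with 3: max = 183
compare 110 with 183: max = 183
compare 192 with 183: max = 192
compare 106 with 192: max = 192
compare 69 with 192: max = 192
compare 21 with 192: max = 192
compare 98 with 192: max = 192
= 192


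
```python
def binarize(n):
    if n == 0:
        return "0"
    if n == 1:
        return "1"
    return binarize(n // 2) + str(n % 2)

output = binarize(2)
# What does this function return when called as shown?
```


binarize(2)
= binarize(1) + "0"
= "1" + "0"
= "10"


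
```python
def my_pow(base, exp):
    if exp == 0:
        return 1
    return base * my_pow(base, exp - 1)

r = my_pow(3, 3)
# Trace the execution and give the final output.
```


my_pow(3, 3)
= 3 * my_pow(3, 2)
= 3 * 3 * my_pow(3, 1)
= 3 * 3 * 3 * my_pow(3, 0)
= 3 * 3 * 3 * 1
= 27


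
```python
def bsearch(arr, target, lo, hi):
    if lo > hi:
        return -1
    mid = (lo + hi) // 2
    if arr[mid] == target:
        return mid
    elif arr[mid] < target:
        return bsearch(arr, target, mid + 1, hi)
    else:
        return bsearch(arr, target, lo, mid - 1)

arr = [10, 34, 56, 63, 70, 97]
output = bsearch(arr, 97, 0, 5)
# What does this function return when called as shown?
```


bsearch(arr, 97, 0, 5)
lo=0, hi=5, mid=2, arr[mid]=56
56 < 97, search right half
lo=3, hi=5, mid=4, arr[mid]=70
70 < 97, search right half
lo=5, hi=5, mid=5, arr[mid]=97
arr[5] == 97, found at index 5
= 5


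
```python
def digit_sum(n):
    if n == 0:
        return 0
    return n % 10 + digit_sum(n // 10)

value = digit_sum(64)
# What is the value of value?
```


digit_sum(64)
= 4 + digit_sum(6)
= 4 + 6 + digit_sum(0)
= 4 + 6 + 0
= 10


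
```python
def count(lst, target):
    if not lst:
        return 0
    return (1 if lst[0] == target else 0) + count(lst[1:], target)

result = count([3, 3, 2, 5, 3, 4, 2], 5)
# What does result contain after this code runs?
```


count([3, 3, 2, 5, 3, 4, 2], 5)
lst[0]=3 != 5: 0 + count([3, 2, 5, 3, 4, 2], 5)
lst[0]=3 != 5: 0 + count([2, 5, 3, 4, 2], 5)
lst[0]=2 != 5: 0 + count([5, 3, 4, 2], 5)
lst[0]=5 == 5: 1 + count([3, 4, 2], 5)
lst[0]=3 != 5: 0 + count([4, 2], 5)
lst[0]=4 != 5: 0 + count([2], 5)
lst[0]=2 != 5: 0 + count([], 5)
= 1


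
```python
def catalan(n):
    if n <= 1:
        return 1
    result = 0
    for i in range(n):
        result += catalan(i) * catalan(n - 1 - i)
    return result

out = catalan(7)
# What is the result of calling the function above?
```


catalan(7)
= sum of catalan(i) * catalan(7-1-i) for i in 0..6
First compute sub-values bottom-up:
  catalan(0) = 1, catalan(1) = 1
  catalan(2) = 1*1 + 1*1 = 2
  catalan(3) = 1*2 + 1*1 + 2*1 = 5
  catalan(4) = 1*5 + 1*2 + 2*1 + 5*1 = 14
  catalan(5) = 1*14 + 1*5 + 2*2 + 5*1 + 14*1 = 42
  catalan(6) = 1*42 + 1*14 + 2*5 + 5*2 + 14*1 + 42*1 = 132
Now catalan(7):
  catalan(0)*catalan(6) = 1*132 = 132
  catalan(1)*catalan(5) = 1*42 = 42
  catalan(2)*catalan(4) = 2*14 = 28
  catalan(3)*catalan(3) = 5*5 = 25
  catalan(4)*catalan(2) = 14*2 = 28
  catalan(5)*catalan(1) = 42*1 = 42
  catalan(6)*catalan(0) = 132*1 = 132
= 132 + 42 + 28 + 25 + 28 + 42 + 132
= 429


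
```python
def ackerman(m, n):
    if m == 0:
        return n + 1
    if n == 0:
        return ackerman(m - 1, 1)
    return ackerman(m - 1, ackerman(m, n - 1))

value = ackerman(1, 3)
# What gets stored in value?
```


ackerman(1, 3)
= ackerman(0, ackerman(1, 2))
First compute ackerman(1, 2) = 4
= ackerman(0, 4)
= 5


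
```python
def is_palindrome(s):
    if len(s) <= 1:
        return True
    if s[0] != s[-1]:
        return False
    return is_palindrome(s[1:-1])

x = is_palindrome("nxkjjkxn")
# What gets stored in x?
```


is_palindrome("nxkjjkxn")
"nxkjjkxn": s[0]='n' == s[-1]='n' -> is_palindrome("xkjjkx")
"xkjjkx": s[0]='x' == s[-1]='x' -> is_palindrome("kjjk")
"kjjk": s[0]='k' == s[-1]='k' -> is_palindrome("jj")
"jj": s[0]='j' == s[-1]='j' -> is_palindrome("")
"": len <= 1 -> True
= True


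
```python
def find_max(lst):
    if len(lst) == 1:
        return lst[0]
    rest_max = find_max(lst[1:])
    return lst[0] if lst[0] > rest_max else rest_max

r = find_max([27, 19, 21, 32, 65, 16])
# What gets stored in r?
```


find_max([27, 19, 21, 32, 65, 16])
= compare 27 with find_max([19, 21, 32, 65, 16])
= compare 19 with find_max([21, 32, 65, 16])
= compare 21 with find_max([32, 65, 16])
= compare 32 with find_max([65, 16])
= compare 65 with find_max([16])
Base: find_max([16]) = 16
compare 65 with 16: max = 65
compare 32 with 65: max = 65
compare 21 with 65: max = 65
compare 19 with 65: max = 65
compare 27 with 65: max = 65
= 65


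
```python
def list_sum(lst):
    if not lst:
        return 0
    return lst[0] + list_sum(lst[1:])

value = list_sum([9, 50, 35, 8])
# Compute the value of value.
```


list_sum([9, 50, 35, 8])
= 9 + list_sum([50, 35, 8])
= 9 + 50 + list_sum([35, 8])
= 9 + 50 + 35 + list_sum([8])
= 9 + 50 + 35 + 8 + list_sum([])
= 9 + 50 + 35 + 8 + 0
= 102


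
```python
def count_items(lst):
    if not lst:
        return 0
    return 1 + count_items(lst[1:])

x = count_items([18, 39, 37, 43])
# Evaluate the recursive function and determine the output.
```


count_items([18, 39, 37, 43])
= 1 + count_items([39, 37, 43])
= 1 + 1 + count_items([37, 43])
= 1 + 1 + 1 + count_items([43])
= 1 + 1 + 1 + 1 + count_items([])
= 1 + 1 + 1 + 1 + 0
= 4


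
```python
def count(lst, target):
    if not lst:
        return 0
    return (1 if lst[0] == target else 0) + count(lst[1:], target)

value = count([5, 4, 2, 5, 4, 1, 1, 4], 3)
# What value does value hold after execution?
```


count([5, 4, 2, 5, 4, 1, 1, 4], 3)
lst[0]=5 != 3: 0 + count([4, 2, 5, 4, 1, 1, 4], 3)
lst[0]=4 != 3: 0 + count([2, 5, 4, 1, 1, 4], 3)
lst[0]=2 != 3: 0 + count([5, 4, 1, 1, 4], 3)
lst[0]=5 != 3: 0 + count([4, 1, 1, 4], 3)
lst[0]=4 != 3: 0 + count([1, 1, 4], 3)
lst[0]=1 != 3: 0 + count([1, 4], 3)
lst[0]=1 != 3: 0 + count([4], 3)
lst[0]=4 != 3: 0 + count([], 3)
= 0


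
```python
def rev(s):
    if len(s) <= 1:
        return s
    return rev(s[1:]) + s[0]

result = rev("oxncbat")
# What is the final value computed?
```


rev("oxncbat")
= rev("xncbat") + "o"
= rev("ncbat") + "x" + "o"
= rev("cbat") + "n" + "x" + "o"
= rev("bat") + "c" + "n" + "x" + "o"
= rev("at") + "b" + "c" + "n" + "x" + "o"
= rev("t") + "a" + "b" + "c" + "n" + "x" + "o"
= "t" + "a" + "b" + "c" + "n" + "x" + "o"
= "tabcnxo"


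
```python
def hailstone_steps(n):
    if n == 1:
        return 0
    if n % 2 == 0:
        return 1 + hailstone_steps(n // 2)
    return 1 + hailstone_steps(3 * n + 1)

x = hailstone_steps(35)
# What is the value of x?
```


hailstone_steps(35)
35 is odd -> 3*35+1 = 106 -> hailstone_steps(106)
106 is even -> hailstone_steps(53)
53 is odd -> 3*53+1 = 160 -> hailstone_steps(160)
160 is even -> hailstone_steps(80)
80 is even -> hailstone_steps(40)
40 is even -> hailstone_steps(20)
20 is even -> hailstone_steps(10)
10 is even -> hailstone_steps(5)
5 is odd -> 3*5+1 = 16 -> hailstone_steps(16)
16 is even -> hailstone_steps(8)
8 is even -> hailstone_steps(4)
4 is even -> hailstone_steps(2)
2 is even -> hailstone_steps(1)
Reached 1 after 13 steps
= 13


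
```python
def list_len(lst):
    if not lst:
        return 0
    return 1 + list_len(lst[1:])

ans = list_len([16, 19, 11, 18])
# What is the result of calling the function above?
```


list_len([16, 19, 11, 18])
= 1 + list_len([19, 11, 18])
= 1 + 1 + list_len([11, 18])
= 1 + 1 + 1 + list_len([18])
= 1 + 1 + 1 + 1 + list_len([])
= 1 + 1 + 1 + 1 + 0
= 4


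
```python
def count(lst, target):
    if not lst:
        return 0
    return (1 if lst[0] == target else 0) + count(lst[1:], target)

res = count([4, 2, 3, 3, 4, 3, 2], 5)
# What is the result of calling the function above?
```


count([4, 2, 3, 3, 4, 3, 2], 5)
lst[0]=4 != 5: 0 + count([2, 3, 3, 4, 3, 2], 5)
lst[0]=2 != 5: 0 + count([3, 3, 4, 3, 2], 5)
lst[0]=3 != 5: 0 + count([3, 4, 3, 2], 5)
lst[0]=3 != 5: 0 + count([4, 3, 2], 5)
lst[0]=4 != 5: 0 + count([3, 2], 5)
lst[0]=3 != 5: 0 + count([2], 5)
lst[0]=2 != 5: 0 + count([], 5)
= 0


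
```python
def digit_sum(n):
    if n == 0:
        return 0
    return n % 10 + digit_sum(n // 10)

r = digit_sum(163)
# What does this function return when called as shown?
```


digit_sum(163)
= 3 + digit_sum(16)
= 3 + 6 + digit_sum(1)
= 3 + 6 + 1 + digit_sum(0)
= 3 + 6 + 1 + 0
= 10


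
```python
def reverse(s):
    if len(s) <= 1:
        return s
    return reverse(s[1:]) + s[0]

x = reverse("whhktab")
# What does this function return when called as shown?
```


reverse("whhktab")
= reverse("hhktab") + "w"
= reverse("hktab") + "h" + "w"
= reverse("ktab") + "h" + "h" + "w"
= reverse("tab") + "k" + "h" + "h" + "w"
= reverse("ab") + "t" + "k" + "h" + "h" + "w"
= reverse("b") + "a" + "t" + "k" + "h" + "h" + "w"
= "b" + "a" + "t" + "k" + "h" + "h" + "w"
= "batkhhw"


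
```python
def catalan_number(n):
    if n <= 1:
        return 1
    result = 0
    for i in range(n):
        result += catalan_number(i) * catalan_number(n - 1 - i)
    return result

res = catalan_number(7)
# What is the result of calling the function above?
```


catalan_number(7)
= sum of catalan_number(i) * catalan_number(7-1-i) for i in 0..6
First compute sub-values bottom-up:
  catalan_number(0) = 1, catalan_number(1) = 1
  catalan_number(2) = 1*1 + 1*1 = 2
  catalan_number(3) = 1*2 + 1*1 + 2*1 = 5
  catalan_number(4) = 1*5 + 1*2 + 2*1 + 5*1 = 14
  catalan_number(5) = 1*14 + 1*5 + 2*2 + 5*1 + 14*1 = 42
  catalan_number(6) = 1*42 + 1*14 + 2*5 + 5*2 + 14*1 + 42*1 = 132
Now catalan_number(7):
  catalan_number(0)*catalan_number(6) = 1*132 = 132
  catalan_number(1)*catalan_number(5) = 1*42 = 42
  catalan_number(2)*catalan_number(4) = 2*14 = 28
  catalan_number(3)*catalan_number(3) = 5*5 = 25
  catalan_number(4)*catalan_number(2) = 14*2 = 28
  catalan_number(5)*catalan_number(1) = 42*1 = 42
  catalan_number(6)*catalan_number(0) = 132*1 = 132
= 132 + 42 + 28 + 25 + 28 + 42 + 132
= 429


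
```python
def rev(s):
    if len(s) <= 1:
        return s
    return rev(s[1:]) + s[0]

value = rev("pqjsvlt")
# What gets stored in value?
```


rev("pqjsvlt")
= rev("qjsvlt") + "p"
= rev("jsvlt") + "q" + "p"
= rev("svlt") + "j" + "q" + "p"
= rev("vlt") + "s" + "j" + "q" + "p"
= rev("lt") + "v" + "s" + "j" + "q" + "p"
= rev("t") + "l" + "v" + "s" + "j" + "q" + "p"
= "t" + "l" + "v" + "s" + "j" + "q" + "p"
= "tlvsjqp"


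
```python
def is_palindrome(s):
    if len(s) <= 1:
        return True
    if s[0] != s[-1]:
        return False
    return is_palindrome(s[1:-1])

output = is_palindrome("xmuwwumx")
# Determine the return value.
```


is_palindrome("xmuwwumx")
"xmuwwumx": s[0]='x' == s[-1]='x' -> is_palindrome("muwwum")
"muwwum": s[0]='m' == s[-1]='m' -> is_palindrome("uwwu")
"uwwu": s[0]='u' == s[-1]='u' -> is_palindrome("ww")
"ww": s[0]='w' == s[-1]='w' -> is_palindrome("")
"": len <= 1 -> True
= True


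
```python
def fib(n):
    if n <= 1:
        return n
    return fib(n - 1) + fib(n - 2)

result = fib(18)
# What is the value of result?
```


fib(18)
= fib(17) + fib(16)
= (fib(16) + fib(15)) + fib(16)
Computing bottom-up: fib(0)=0, fib(1)=1, fib(2)=1, fib(3)=2, fib(4)=3, fib(5)=5, fib(6)=8, fib(7)=13, fib(8)=21, fib(9)=34, fib(10)=55, fib(11)=89, fib(12)=144, fib(13)=233, fib(14)=377, fib(15)=610, fib(16)=987, fib(17)=1597, fib(18)=2584
= 2584


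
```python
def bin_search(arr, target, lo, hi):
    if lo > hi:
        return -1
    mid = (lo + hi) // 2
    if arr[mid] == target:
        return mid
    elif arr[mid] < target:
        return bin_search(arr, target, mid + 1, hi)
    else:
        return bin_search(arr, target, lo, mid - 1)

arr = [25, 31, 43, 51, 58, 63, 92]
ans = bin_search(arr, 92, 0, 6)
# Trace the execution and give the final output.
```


bin_search(arr, 92, 0, 6)
lo=0, hi=6, mid=3, arr[mid]=51
51 < 92, search right half
lo=4, hi=6, mid=5, arr[mid]=63
63 < 92, search right half
lo=6, hi=6, mid=6, arr[mid]=92
arr[6] == 92, found at index 6
= 6


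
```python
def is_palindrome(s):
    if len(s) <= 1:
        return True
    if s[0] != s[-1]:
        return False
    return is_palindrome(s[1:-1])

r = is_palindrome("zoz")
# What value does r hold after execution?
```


is_palindrome("zoz")
"zoz": s[0]='z' == s[-1]='z' -> is_palindrome("o")
"o": len <= 1 -> True
= True


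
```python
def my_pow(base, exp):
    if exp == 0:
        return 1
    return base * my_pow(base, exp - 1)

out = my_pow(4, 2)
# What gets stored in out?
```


my_pow(4, 2)
= 4 * my_pow(4, 1)
= 4 * 4 * my_pow(4, 0)
= 4 * 4 * 1
= 16


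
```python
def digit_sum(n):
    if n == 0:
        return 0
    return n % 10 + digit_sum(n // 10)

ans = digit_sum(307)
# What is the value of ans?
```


digit_sum(307)
= 7 + digit_sum(30)
= 7 + 0 + digit_sum(3)
= 7 + 0 + 3 + digit_sum(0)
= 7 + 0 + 3 + 0
= 10


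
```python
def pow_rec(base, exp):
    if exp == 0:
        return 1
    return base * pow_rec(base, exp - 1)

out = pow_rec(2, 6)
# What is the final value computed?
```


pow_rec(2, 6)
= 2 * pow_rec(2, 5)
= 2 * 2 * pow_rec(2, 4)
= 2 * 2 * 2 * pow_rec(2, 3)
= 2 * 2 * 2 * 2 * pow_rec(2, 2)
= 2 * 2 * 2 * 2 * 2 * pow_rec(2, 1)
= 2 * 2 * 2 * 2 * 2 * 2 * pow_rec(2, 0)
= 2 * 2 * 2 * 2 * 2 * 2 * 1
= 64


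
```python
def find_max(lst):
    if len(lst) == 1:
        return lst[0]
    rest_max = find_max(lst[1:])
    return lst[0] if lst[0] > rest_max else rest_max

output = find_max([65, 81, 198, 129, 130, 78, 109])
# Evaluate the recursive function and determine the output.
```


find_max([65, 81, 198, 129, 130, 78, 109])
= compare 65 with find_max([81, 198, 129, 130, 78, 109])
= compare 81 with find_max([198, 129, 130, 78, 109])
= compare 198 with find_max([129, 130, 78, 109])
= compare 129 with find_max([130, 78, 109])
= compare 130 with find_max([78, 109])
= compare 78 with find_max([109])
Base: find_max([109]) = 109
compare 78 with 109: max = 109
compare 130 with 109: max = 130
compare 129 with 130: max = 130
compare 198 with 130: max = 198
compare 81 with 198: max = 198
compare 65 with 198: max = 198
= 198


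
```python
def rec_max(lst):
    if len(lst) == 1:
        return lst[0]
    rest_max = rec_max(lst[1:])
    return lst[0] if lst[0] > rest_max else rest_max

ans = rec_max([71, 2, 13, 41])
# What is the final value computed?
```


rec_max([71, 2, 13, 41])
= compare 71 with rec_max([2, 13, 41])
= compare 2 with rec_max([13, 41])
= compare 13 with rec_max([41])
Base: rec_max([41]) = 41
compare 13 with 41: max = 41
compare 2 with 41: max = 41
compare 71 with 41: max = 71
= 71


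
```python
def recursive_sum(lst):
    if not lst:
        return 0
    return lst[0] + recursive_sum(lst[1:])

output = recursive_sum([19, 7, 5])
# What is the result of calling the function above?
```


recursive_sum([19, 7, 5])
= 19 + recursive_sum([7, 5])
= 19 + 7 + recursive_sum([5])
= 19 + 7 + 5 + recursive_sum([])
= 19 + 7 + 5 + 0
= 31


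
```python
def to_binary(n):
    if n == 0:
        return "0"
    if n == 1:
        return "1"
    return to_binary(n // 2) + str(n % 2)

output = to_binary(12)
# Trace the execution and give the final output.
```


to_binary(12)
= to_binary(6) + "0"
= to_binary(3) + "0" + "0"
= to_binary(1) + "1" + "0" + "0"
= "1" + "1" + "0" + "0"
= "1100"


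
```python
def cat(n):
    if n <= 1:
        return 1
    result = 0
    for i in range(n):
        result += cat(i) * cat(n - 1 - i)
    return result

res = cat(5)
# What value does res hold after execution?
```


cat(5)
= sum of cat(i) * cat(5-1-i) for i in 0..4
First compute sub-values bottom-up:
  cat(0) = 1, cat(1) = 1
  cat(2) = 1*1 + 1*1 = 2
  cat(3) = 1*2 + 1*1 + 2*1 = 5
  cat(4) = 1*5 + 1*2 + 2*1 + 5*1 = 14
Now cat(5):
  cat(0)*cat(4) = 1*14 = 14
  cat(1)*cat(3) = 1*5 = 5
  cat(2)*cat(2) = 2*2 = 4
  cat(3)*cat(1) = 5*1 = 5
  cat(4)*cat(0) = 14*1 = 14
= 14 + 5 + 4 + 5 + 14
= 42


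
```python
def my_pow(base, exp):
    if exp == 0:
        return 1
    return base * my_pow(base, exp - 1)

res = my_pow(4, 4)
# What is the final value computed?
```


my_pow(4, 4)
= 4 * my_pow(4, 3)
= 4 * 4 * my_pow(4, 2)
= 4 * 4 * 4 * my_pow(4, 1)
= 4 * 4 * 4 * 4 * my_pow(4, 0)
= 4 * 4 * 4 * 4 * 1
= 256


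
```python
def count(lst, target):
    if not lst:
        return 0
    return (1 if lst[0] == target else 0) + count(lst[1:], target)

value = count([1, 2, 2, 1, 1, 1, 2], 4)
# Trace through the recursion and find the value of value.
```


count([1, 2, 2, 1, 1, 1, 2], 4)
lst[0]=1 != 4: 0 + count([2, 2, 1, 1, 1, 2], 4)
lst[0]=2 != 4: 0 + count([2, 1, 1, 1, 2], 4)
lst[0]=2 != 4: 0 + count([1, 1, 1, 2], 4)
lst[0]=1 != 4: 0 + count([1, 1, 2], 4)
lst[0]=1 != 4: 0 + count([1, 2], 4)
lst[0]=1 != 4: 0 + count([2], 4)
lst[0]=2 != 4: 0 + count([], 4)
= 0


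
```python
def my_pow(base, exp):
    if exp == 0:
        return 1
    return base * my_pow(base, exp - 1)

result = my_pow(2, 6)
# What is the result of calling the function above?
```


my_pow(2, 6)
= 2 * my_pow(2, 5)
= 2 * 2 * my_pow(2, 4)
= 2 * 2 * 2 * my_pow(2, 3)
= 2 * 2 * 2 * 2 * my_pow(2, 2)
= 2 * 2 * 2 * 2 * 2 * my_pow(2, 1)
= 2 * 2 * 2 * 2 * 2 * 2 * my_pow(2, 0)
= 2 * 2 * 2 * 2 * 2 * 2 * 1
= 64


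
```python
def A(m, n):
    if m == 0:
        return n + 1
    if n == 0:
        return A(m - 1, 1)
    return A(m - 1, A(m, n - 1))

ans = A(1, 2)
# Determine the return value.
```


A(1, 2)
= A(0, A(1, 1))
First compute A(1, 1) = 3
= A(0, 3)
= 4


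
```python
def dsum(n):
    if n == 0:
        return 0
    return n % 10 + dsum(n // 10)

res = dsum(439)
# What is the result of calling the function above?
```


dsum(439)
= 9 + dsum(43)
= 9 + 3 + dsum(4)
= 9 + 3 + 4 + dsum(0)
= 9 + 3 + 4 + 0
= 16


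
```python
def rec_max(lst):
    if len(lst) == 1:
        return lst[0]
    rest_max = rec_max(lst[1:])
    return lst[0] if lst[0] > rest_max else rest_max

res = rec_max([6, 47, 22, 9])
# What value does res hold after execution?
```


rec_max([6, 47, 22, 9])
= compare 6 with rec_max([47, 22, 9])
= compare 47 with rec_max([22, 9])
= compare 22 with rec_max([9])
Base: rec_max([9]) = 9
compare 22 with 9: max = 22
compare 47 with 22: max = 47
compare 6 with 47: max = 47
= 47


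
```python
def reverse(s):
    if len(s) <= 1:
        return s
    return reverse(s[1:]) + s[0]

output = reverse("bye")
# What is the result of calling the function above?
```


reverse("bye")
= reverse("ye") + "b"
= reverse("e") + "y" + "b"
= "e" + "y" + "b"
= "eyb"


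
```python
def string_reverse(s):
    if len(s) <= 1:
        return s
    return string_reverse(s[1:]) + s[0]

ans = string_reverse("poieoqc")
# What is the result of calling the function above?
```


string_reverse("poieoqc")
= string_reverse("oieoqc") + "p"
= string_reverse("ieoqc") + "o" + "p"
= string_reverse("eoqc") + "i" + "o" + "p"
= string_reverse("oqc") + "e" + "i" + "o" + "p"
= string_reverse("qc") + "o" + "e" + "i" + "o" + "p"
= string_reverse("c") + "q" + "o" + "e" + "i" + "o" + "p"
= "c" + "q" + "o" + "e" + "i" + "o" + "p"
= "cqoeiop"


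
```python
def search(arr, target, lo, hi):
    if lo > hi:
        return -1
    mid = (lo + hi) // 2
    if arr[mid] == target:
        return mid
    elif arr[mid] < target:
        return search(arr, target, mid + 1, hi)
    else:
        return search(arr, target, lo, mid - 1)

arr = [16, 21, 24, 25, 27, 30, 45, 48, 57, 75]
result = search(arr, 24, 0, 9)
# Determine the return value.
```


search(arr, 24, 0, 9)
lo=0, hi=9, mid=4, arr[mid]=27
27 > 24, search left half
lo=0, hi=3, mid=1, arr[mid]=21
21 < 24, search right half
lo=2, hi=3, mid=2, arr[mid]=24
arr[2] == 24, found at index 2
= 2


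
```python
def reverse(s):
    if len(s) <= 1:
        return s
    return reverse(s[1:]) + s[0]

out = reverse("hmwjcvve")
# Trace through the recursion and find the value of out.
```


reverse("hmwjcvve")
= reverse("mwjcvve") + "h"
= reverse("wjcvve") + "m" + "h"
= reverse("jcvve") + "w" + "m" + "h"
= reverse("cvve") + "j" + "w" + "m" + "h"
= reverse("vve") + "c" + "j" + "w" + "m" + "h"
= reverse("ve") + "v" + "c" + "j" + "w" + "m" + "h"
= reverse("e") + "v" + "v" + "c" + "j" + "w" + "m" + "h"
= "e" + "v" + "v" + "c" + "j" + "w" + "m" + "h"
= "evvcjwmh"


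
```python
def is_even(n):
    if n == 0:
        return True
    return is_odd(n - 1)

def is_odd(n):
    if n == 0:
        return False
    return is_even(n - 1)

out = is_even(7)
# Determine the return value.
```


is_even(7)
= is_odd(6)
= is_even(5)
= is_odd(4)
= is_even(3)
= is_odd(2)
= is_even(1)
= is_odd(0)
n == 0: return False
= False


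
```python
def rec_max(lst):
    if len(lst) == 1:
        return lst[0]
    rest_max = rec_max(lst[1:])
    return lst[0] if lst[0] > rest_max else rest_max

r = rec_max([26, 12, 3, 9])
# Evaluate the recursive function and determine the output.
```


rec_max([26, 12, 3, 9])
= compare 26 with rec_max([12, 3, 9])
= compare 12 with rec_max([3, 9])
= compare 3 with rec_max([9])
Base: rec_max([9]) = 9
compare 3 with 9: max = 9
compare 12 with 9: max = 12
compare 26 with 12: max = 26
= 26


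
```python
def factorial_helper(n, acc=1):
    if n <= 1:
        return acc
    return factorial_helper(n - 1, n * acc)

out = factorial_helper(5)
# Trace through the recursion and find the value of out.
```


factorial_helper(5, 1)
= factorial_helper(4, 5 * 1) = factorial_helper(4, 5)
= factorial_helper(3, 4 * 5) = factorial_helper(3, 20)
= factorial_helper(2, 3 * 20) = factorial_helper(2, 60)
= factorial_helper(1, 2 * 60) = factorial_helper(1, 120)
n <= 1, return acc = 120


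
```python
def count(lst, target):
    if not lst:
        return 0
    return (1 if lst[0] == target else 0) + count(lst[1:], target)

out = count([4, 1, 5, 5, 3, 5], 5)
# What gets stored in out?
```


count([4, 1, 5, 5, 3, 5], 5)
lst[0]=4 != 5: 0 + count([1, 5, 5, 3, 5], 5)
lst[0]=1 != 5: 0 + count([5, 5, 3, 5], 5)
lst[0]=5 == 5: 1 + count([5, 3, 5], 5)
lst[0]=5 == 5: 1 + count([3, 5], 5)
lst[0]=3 != 5: 0 + count([5], 5)
lst[0]=5 == 5: 1 + count([], 5)
= 3


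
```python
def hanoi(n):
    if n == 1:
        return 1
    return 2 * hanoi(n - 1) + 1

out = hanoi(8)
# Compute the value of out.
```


hanoi(8)
= 2 * hanoi(7) + 1
= 2 * (2 * hanoi(6) + 1) + 1
= 2 * (2 * (2 * hanoi(5) + 1) + 1) + 1
= 2 * (2 * (2 * (2 * hanoi(4) + 1) + 1) + 1) + 1
= 2 * (2 * (2 * (2 * (2 * hanoi(3) + 1) + 1) + 1) + 1) + 1
= 2 * (2 * (2 * (2 * (2 * (2 * hanoi(2) + 1) + 1) + 1) + 1) + 1) + 1
= 2 * (2 * (2 * (2 * (2 * (2 * (2 * hanoi(1) + 1) + 1) + 1) + 1) + 1) + 1) + 1
Now compute bottom-up:
hanoi(1) = 1
hanoi(2) = 2 * 1 + 1 = 3
hanoi(3) = 2 * 3 + 1 = 7
hanoi(4) = 2 * 7 + 1 = 15
hanoi(5) = 2 * 15 + 1 = 31
hanoi(6) = 2 * 31 + 1 = 63
hanoi(7) = 2 * 63 + 1 = 127
hanoi(8) = 2 * 127 + 1 = 255
= 255


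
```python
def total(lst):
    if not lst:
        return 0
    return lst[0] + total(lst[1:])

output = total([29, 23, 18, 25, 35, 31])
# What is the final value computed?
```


total([29, 23, 18, 25, 35, 31])
= 29 + total([23, 18, 25, 35, 31])
= 29 + 23 + total([18, 25, 35, 31])
= 29 + 23 + 18 + total([25, 35, 31])
= 29 + 23 + 18 + 25 + total([35, 31])
= 29 + 23 + 18 + 25 + 35 + total([31])
= 29 + 23 + 18 + 25 + 35 + 31 + total([])
= 29 + 23 + 18 + 25 + 35 + 31 + 0
= 161


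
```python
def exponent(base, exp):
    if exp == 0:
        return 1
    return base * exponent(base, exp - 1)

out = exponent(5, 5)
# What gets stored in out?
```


exponent(5, 5)
= 5 * exponent(5, 4)
= 5 * 5 * exponent(5, 3)
= 5 * 5 * 5 * exponent(5, 2)
= 5 * 5 * 5 * 5 * exponent(5, 1)
= 5 * 5 * 5 * 5 * 5 * exponent(5, 0)
= 5 * 5 * 5 * 5 * 5 * 1
= 3125


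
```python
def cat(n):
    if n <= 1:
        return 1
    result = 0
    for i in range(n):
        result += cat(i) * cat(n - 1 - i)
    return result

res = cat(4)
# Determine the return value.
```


cat(4)
= sum of cat(i) * cat(4-1-i) for i in 0..3
First compute sub-values bottom-up:
  cat(0) = 1, cat(1) = 1
  cat(2) = 1*1 + 1*1 = 2
  cat(3) = 1*2 + 1*1 + 2*1 = 5
Now cat(4):
  cat(0)*cat(3) = 1*5 = 5
  cat(1)*cat(2) = 1*2 = 2
  cat(2)*cat(1) = 2*1 = 2
  cat(3)*cat(0) = 5*1 = 5
= 5 + 2 + 2 + 5
= 14


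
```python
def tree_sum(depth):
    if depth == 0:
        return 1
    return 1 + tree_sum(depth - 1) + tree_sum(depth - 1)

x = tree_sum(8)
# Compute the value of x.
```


tree_sum(8)
= 1 + tree_sum(7) + tree_sum(7)
= 1 + 2 * tree_sum(7)
tree_sum(k) = 2^(k+1) - 1
tree_sum(0) = 1
tree_sum(1) = 3
tree_sum(2) = 7
tree_sum(3) = 15
tree_sum(4) = 31
tree_sum(8) = 2^9 - 1 = 511


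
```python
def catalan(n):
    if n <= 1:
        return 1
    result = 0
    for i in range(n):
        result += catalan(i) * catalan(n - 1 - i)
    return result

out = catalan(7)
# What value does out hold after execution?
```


catalan(7)
= sum of catalan(i) * catalan(7-1-i) for i in 0..6
First compute sub-values bottom-up:
  catalan(0) = 1, catalan(1) = 1
  catalan(2) = 1*1 + 1*1 = 2
  catalan(3) = 1*2 + 1*1 + 2*1 = 5
  catalan(4) = 1*5 + 1*2 + 2*1 + 5*1 = 14
  catalan(5) = 1*14 + 1*5 + 2*2 + 5*1 + 14*1 = 42
  catalan(6) = 1*42 + 1*14 + 2*5 + 5*2 + 14*1 + 42*1 = 132
Now catalan(7):
  catalan(0)*catalan(6) = 1*132 = 132
  catalan(1)*catalan(5) = 1*42 = 42
  catalan(2)*catalan(4) = 2*14 = 28
  catalan(3)*catalan(3) = 5*5 = 25
  catalan(4)*catalan(2) = 14*2 = 28
  catalan(5)*catalan(1) = 42*1 = 42
  catalan(6)*catalan(0) = 132*1 = 132
= 132 + 42 + 28 + 25 + 28 + 42 + 132
= 429


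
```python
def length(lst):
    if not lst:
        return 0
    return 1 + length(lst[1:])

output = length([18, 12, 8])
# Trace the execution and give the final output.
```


length([18, 12, 8])
= 1 + length([12, 8])
= 1 + 1 + length([8])
= 1 + 1 + 1 + length([])
= 1 + 1 + 1 + 0
= 3


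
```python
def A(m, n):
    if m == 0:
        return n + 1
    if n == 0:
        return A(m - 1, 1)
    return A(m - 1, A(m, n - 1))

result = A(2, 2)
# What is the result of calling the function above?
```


A(2, 2)
= A(1, A(2, 1))
First compute A(2, 1) = 5
= A(1, 5)
= 7


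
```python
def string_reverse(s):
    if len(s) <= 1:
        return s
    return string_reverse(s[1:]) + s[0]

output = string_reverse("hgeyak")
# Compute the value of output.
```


string_reverse("hgeyak")
= string_reverse("geyak") + "h"
= string_reverse("eyak") + "g" + "h"
= string_reverse("yak") + "e" + "g" + "h"
= string_reverse("ak") + "y" + "e" + "g" + "h"
= string_reverse("k") + "a" + "y" + "e" + "g" + "h"
= "k" + "a" + "y" + "e" + "g" + "h"
= "kayegh"


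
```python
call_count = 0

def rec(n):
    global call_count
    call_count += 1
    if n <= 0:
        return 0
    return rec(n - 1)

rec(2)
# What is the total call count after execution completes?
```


rec(2) calls rec(1) calls ... calls rec(0)
Total calls: 2 + 1 (for base case) = 3


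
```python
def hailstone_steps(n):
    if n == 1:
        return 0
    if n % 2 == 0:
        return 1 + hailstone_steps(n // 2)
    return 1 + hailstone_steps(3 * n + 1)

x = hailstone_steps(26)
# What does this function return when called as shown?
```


hailstone_steps(26)
26 is even -> hailstone_steps(13)
13 is odd -> 3*13+1 = 40 -> hailstone_steps(40)
40 is even -> hailstone_steps(20)
20 is even -> hailstone_steps(10)
10 is even -> hailstone_steps(5)
5 is odd -> 3*5+1 = 16 -> hailstone_steps(16)
16 is even -> hailstone_steps(8)
8 is even -> hailstone_steps(4)
4 is even -> hailstone_steps(2)
2 is even -> hailstone_steps(1)
Reached 1 after 10 steps
= 10


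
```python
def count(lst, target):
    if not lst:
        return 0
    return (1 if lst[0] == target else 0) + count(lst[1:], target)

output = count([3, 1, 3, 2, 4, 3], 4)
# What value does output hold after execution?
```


count([3, 1, 3, 2, 4, 3], 4)
lst[0]=3 != 4: 0 + count([1, 3, 2, 4, 3], 4)
lst[0]=1 != 4: 0 + count([3, 2, 4, 3], 4)
lst[0]=3 != 4: 0 + count([2, 4, 3], 4)
lst[0]=2 != 4: 0 + count([4, 3], 4)
lst[0]=4 == 4: 1 + count([3], 4)
lst[0]=3 != 4: 0 + count([], 4)
= 1


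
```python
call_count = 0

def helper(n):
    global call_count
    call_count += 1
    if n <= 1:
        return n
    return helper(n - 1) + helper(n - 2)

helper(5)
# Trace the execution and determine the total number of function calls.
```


helper(5) calls helper(4) and helper(3); each non-base call branches into two more.
Let C(k) = total number of calls made by helper(k), including the call to helper(k) itself.
Base cases: C(0) = 1, C(1) = 1
Recurrence: C(k) = 1 + C(k-1) + C(k-2)
  C(2) = 1 + C(1) + C(0) = 1 + 1 + 1 = 3
  C(3) = 1 + C(2) + C(1) = 1 + 3 + 1 = 5
  C(4) = 1 + C(3) + C(2) = 1 + 5 + 3 = 9
  C(5) = 1 + C(4) + C(3) = 1 + 9 + 5 = 15
Total calls = C(5) = 15


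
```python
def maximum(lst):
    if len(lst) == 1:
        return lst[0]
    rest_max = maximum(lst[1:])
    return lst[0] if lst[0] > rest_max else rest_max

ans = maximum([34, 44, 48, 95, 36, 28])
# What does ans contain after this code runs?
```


maximum([34, 44, 48, 95, 36, 28])
= compare 34 with maximum([44, 48, 95, 36, 28])
= compare 44 with maximum([48, 95, 36, 28])
= compare 48 with maximum([95, 36, 28])
= compare 95 with maximum([36, 28])
= compare 36 with maximum([28])
Base: maximum([28]) = 28
compare 36 with 28: max = 36
compare 95 with 36: max = 95
compare 48 with 95: max = 95
compare 44 with 95: max = 95
compare 34 with 95: max = 95
= 95
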